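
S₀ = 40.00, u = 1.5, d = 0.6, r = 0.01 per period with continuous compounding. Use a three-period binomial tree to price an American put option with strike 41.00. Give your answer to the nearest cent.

Risk-neutral probability p = (e^0.01 − 0.6)/(1.5 − 0.6) = 0.4101/0.9000 = 0.4556
Terminal stock prices: S_uuu = 135, S_uud = 54, S_udd = 21.6, S_ddd = 8.64
Terminal payoffs (K − S): max(-94, 0) = 0, max(-13, 0) = 0, max(19.4, 0) = 19.4, max(32.36, 0) = 32.36
Node uu (S = 90): continuation = e^(−0.01)·[0.4556·0.0000 + 0.5444·0.0000] = 0.0000; exercise value = 0.0000 ≤ continuation, so V_uu = 0.0000
Node ud (S = 36): continuation = e^(−0.01)·[0.4556·0.0000 + 0.5444·19.4000] = 10.4561; exercise value = 5.0000 ≤ continuation, so V_ud = 10.4561
Node dd (S = 14.4): continuation = e^(−0.01)·[0.4556·19.4000 + 0.5444·32.3600] = 26.1920; exercise value = 26.6000 > continuation, so V_dd = 26.6000 (exercise)
Node u (S = 60): continuation = e^(−0.01)·[0.4556·0.0000 + 0.5444·10.4561] = 5.6355; exercise value = 0.0000 ≤ continuation, so V_u = 5.6355
Node d (S = 24): continuation = e^(−0.01)·[0.4556·10.4561 + 0.5444·26.6000] = 19.0531; exercise value = 17.0000 ≤ continuation, so V_d = 19.0531
Node 0 (S = 40): continuation = e^(−0.01)·[0.4556·5.6355 + 0.5444·19.0531] = 12.8112; exercise value = 1.0000 ≤ continuation, so V_0 = 12.8112

12.81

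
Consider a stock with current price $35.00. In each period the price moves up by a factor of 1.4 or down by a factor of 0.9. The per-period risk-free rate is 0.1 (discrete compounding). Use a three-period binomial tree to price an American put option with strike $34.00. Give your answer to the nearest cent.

$1.68

Risk-neutral probability p = (1 + 0.1 − 0.9)/(1.4 − 0.9) = 0.2000/0.5000 = 0.4000
Terminal stock prices: S_uuu = 96.04, S_uud = 61.74, S_udd = 39.69, S_ddd = 25.52
Terminal payoffs (K − S): max(-62.04, 0) = 0, max(-27.74, 0) = 0, max(-5.69, 0) = 0, max(8.485, 0) = 8.485
Node uu (S = 68.6): continuation = 1/1.1·[0.4000·0.0000 + 0.6000·0.0000] = 0.0000; exercise value = 0.0000 ≤ continuation, so V_uu = 0.0000
Node ud (S = 44.1): continuation = 1/1.1·[0.4000·0.0000 + 0.6000·0.0000] = 0.0000; exercise value = 0.0000 ≤ continuation, so V_ud = 0.0000
Node dd (S = 28.35): continuation = 1/1.1·[0.4000·0.0000 + 0.6000·8.4850] = 4.6282; exercise value = 5.6500 > continuation, so V_dd = 5.6500 (exercise)
Node u (S = 49): continuation = 1/1.1·[0.4000·0.0000 + 0.6000·0.0000] = 0.0000; exercise value = 0.0000 ≤ continuation, so V_u = 0.0000
Node d (S = 31.5): continuation = 1/1.1·[0.4000·0.0000 + 0.6000·5.6500] = 3.0818; exercise value = 2.5000 ≤ continuation, so V_d = 3.0818
Node 0 (S = 35): continuation = 1/1.1·[0.4000·0.0000 + 0.6000·3.0818] = 1.6810; exercise value = 0.0000 ≤ continuation, so V_0 = 1.6810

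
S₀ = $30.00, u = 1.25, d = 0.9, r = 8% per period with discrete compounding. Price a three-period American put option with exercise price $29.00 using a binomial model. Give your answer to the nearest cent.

$0.95

Risk-neutral probability p = (1 + 0.08 − 0.9)/(1.25 − 0.9) = 0.1800/0.3500 = 0.5143
Terminal stock prices: S_uuu = 58.59, S_uud = 42.19, S_udd = 30.38, S_ddd = 21.87
Terminal payoffs (K − S): max(-29.59, 0) = 0, max(-13.19, 0) = 0, max(-1.375, 0) = 0, max(7.13, 0) = 7.13
Node uu (S = 46.88): continuation = 1/1.08·[0.5143·0.0000 + 0.4857·0.0000] = 0.0000; exercise value = 0.0000 ≤ continuation, so V_uu = 0.0000
Node ud (S = 33.75): continuation = 1/1.08·[0.5143·0.0000 + 0.4857·0.0000] = 0.0000; exercise value = 0.0000 ≤ continuation, so V_ud = 0.0000
Node dd (S = 24.3): continuation = 1/1.08·[0.5143·0.0000 + 0.4857·7.1300] = 3.2066; exercise value = 4.7000 > continuation, so V_dd = 4.7000 (exercise)
Node u (S = 37.5): continuation = 1/1.08·[0.5143·0.0000 + 0.4857·0.0000] = 0.0000; exercise value = 0.0000 ≤ continuation, so V_u = 0.0000
Node d (S = 27): continuation = 1/1.08·[0.5143·0.0000 + 0.4857·4.7000] = 2.1138; exercise value = 2.0000 ≤ continuation, so V_d = 2.1138
Node 0 (S = 30): continuation = 1/1.08·[0.5143·0.0000 + 0.4857·2.1138] = 0.9506; exercise value = 0.0000 ≤ continuation, so V_0 = 0.9506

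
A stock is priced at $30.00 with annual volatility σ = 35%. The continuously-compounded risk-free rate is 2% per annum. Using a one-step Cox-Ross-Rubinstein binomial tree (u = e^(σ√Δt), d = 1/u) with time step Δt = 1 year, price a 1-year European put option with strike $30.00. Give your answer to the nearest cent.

$4.85

CRR parameters: u = e^(σ√Δt) = e^(0.35·√1) = 1.4191, d = 1/u = 0.7047
Per-period rate: rΔt = 0.02·1 = 0.02, so R = e^0.02 = 1.0202
Risk-neutral probability p = (e^0.02 − 0.7047)/(1.4191 − 0.7047) = 0.3155/0.7144 = 0.4417
Terminal stock prices: S_u = 42.57, S_d = 21.14
Terminal payoffs (K − S): max(-12.57, 0) = 0, max(8.859, 0) = 8.859
Node 0 (S = 30): V_0 = e^(−0.02)·[0.4417·0.0000 + 0.5583·8.8594] = 4.8486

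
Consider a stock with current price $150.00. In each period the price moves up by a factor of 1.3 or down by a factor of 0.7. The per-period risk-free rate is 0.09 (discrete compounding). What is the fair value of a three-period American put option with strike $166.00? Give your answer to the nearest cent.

Risk-neutral probability p = (1 + 0.09 − 0.7)/(1.3 − 0.7) = 0.3900/0.6000 = 0.6500
Terminal stock prices: S_uuu = 329.6, S_uud = 177.5, S_udd = 95.55, S_ddd = 51.45
Terminal payoffs (K − S): max(-163.6, 0) = 0, max(-11.45, 0) = 0, max(70.45, 0) = 70.45, max(114.6, 0) = 114.6
Node uu (S = 253.5): continuation = 1/1.09·[0.6500·0.0000 + 0.3500·0.0000] = 0.0000; exercise value = 0.0000 ≤ continuation, so V_uu = 0.0000
Node ud (S = 136.5): continuation = 1/1.09·[0.6500·0.0000 + 0.3500·70.4500] = 22.6216; exercise value = 29.5000 > continuation, so V_ud = 29.5000 (exercise)
Node dd (S = 73.5): continuation = 1/1.09·[0.6500·70.4500 + 0.3500·114.5500] = 78.7936; exercise value = 92.5000 > continuation, so V_dd = 92.5000 (exercise)
Node u (S = 195): continuation = 1/1.09·[0.6500·0.0000 + 0.3500·29.5000] = 9.4725; exercise value = 0.0000 ≤ continuation, so V_u = 9.4725
Node d (S = 105): continuation = 1/1.09·[0.6500·29.5000 + 0.3500·92.5000] = 47.2936; exercise value = 61.0000 > continuation, so V_d = 61.0000 (exercise)
Node 0 (S = 150): continuation = 1/1.09·[0.6500·9.4725 + 0.3500·61.0000] = 25.2359; exercise value = 16.0000 ≤ continuation, so V_0 = 25.2359

$25.24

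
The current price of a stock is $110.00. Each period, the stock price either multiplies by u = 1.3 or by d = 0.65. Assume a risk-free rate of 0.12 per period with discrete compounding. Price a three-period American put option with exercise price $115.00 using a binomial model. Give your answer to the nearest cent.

Risk-neutral probability p = (1 + 0.12 − 0.65)/(1.3 − 0.65) = 0.4700/0.6500 = 0.7231
Terminal stock prices: S_uuu = 241.7, S_uud = 120.8, S_udd = 60.42, S_ddd = 30.21
Terminal payoffs (K − S): max(-126.7, 0) = 0, max(-5.835, 0) = 0, max(54.58, 0) = 54.58, max(84.79, 0) = 84.79
Node uu (S = 185.9): continuation = 1/1.12·[0.7231·0.0000 + 0.2769·0.0000] = 0.0000; exercise value = 0.0000 ≤ continuation, so V_uu = 0.0000
Node ud (S = 92.95): continuation = 1/1.12·[0.7231·0.0000 + 0.2769·54.5825] = 13.4957; exercise value = 22.0500 > continuation, so V_ud = 22.0500 (exercise)
Node dd (S = 46.48): continuation = 1/1.12·[0.7231·54.5825 + 0.2769·84.7912] = 56.2036; exercise value = 68.5250 > continuation, so V_dd = 68.5250 (exercise)
Node u (S = 143): continuation = 1/1.12·[0.7231·0.0000 + 0.2769·22.0500] = 5.4519; exercise value = 0.0000 ≤ continuation, so V_u = 5.4519
Node d (S = 71.5): continuation = 1/1.12·[0.7231·22.0500 + 0.2769·68.5250] = 31.1786; exercise value = 43.5000 > continuation, so V_d = 43.5000 (exercise)
Node 0 (S = 110): continuation = 1/1.12·[0.7231·5.4519 + 0.2769·43.5000] = 14.2753; exercise value = 5.0000 ≤ continuation, so V_0 = 14.2753

$14.28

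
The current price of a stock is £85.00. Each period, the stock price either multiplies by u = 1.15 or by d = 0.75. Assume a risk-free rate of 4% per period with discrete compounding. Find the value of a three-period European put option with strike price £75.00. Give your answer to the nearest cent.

£3.65

Risk-neutral probability p = (1 + 0.04 − 0.75)/(1.15 − 0.75) = 0.2900/0.4000 = 0.7250
Terminal stock prices: S_uuu = 129.3, S_uud = 84.31, S_udd = 54.98, S_ddd = 35.86
Terminal payoffs (K − S): max(-54.27, 0) = 0, max(-9.309, 0) = 0, max(20.02, 0) = 20.02, max(39.14, 0) = 39.14
Node uu (S = 112.4): V_uu = 1/1.04·[0.7250·0.0000 + 0.2750·0.0000] = 0.0000
Node ud (S = 73.31): V_ud = 1/1.04·[0.7250·0.0000 + 0.2750·20.0156] = 5.2926
Node dd (S = 47.81): V_dd = 1/1.04·[0.7250·20.0156 + 0.2750·39.1406] = 24.3029
Node u (S = 97.75): V_u = 1/1.04·[0.7250·0.0000 + 0.2750·5.2926] = 1.3995
Node d (S = 63.75): V_d = 1/1.04·[0.7250·5.2926 + 0.2750·24.3029] = 10.1158
Node 0 (S = 85): V_0 = 1/1.04·[0.7250·1.3995 + 0.2750·10.1158] = 3.6505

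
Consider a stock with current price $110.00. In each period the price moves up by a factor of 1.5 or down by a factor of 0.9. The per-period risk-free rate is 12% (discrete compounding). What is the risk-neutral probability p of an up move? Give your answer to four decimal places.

p = 0.3667

Risk-neutral probability p = (1 + 0.12 − 0.9)/(1.5 − 0.9) = 0.2200/0.6000 = 0.3667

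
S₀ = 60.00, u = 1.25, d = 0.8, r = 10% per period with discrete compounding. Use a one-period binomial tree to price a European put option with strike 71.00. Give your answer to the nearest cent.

Risk-neutral probability p = (1 + 0.1 − 0.8)/(1.25 − 0.8) = 0.3000/0.4500 = 0.6667
Terminal stock prices: S_u = 75, S_d = 48
Terminal payoffs (K − S): max(-4, 0) = 0, max(23, 0) = 23
Node 0 (S = 60): V_0 = 1/1.1·[0.6667·0.0000 + 0.3333·23.0000] = 6.9697

6.97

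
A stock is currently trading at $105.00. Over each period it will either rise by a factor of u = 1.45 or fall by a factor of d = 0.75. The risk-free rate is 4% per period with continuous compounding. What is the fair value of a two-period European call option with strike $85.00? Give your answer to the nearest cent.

Risk-neutral probability p = (e^0.04 − 0.75)/(1.45 − 0.75) = 0.2908/0.7000 = 0.4154
Terminal stock prices: S_uu = 220.8, S_ud = 114.2, S_dd = 59.06
Terminal payoffs (S − K): max(135.8, 0) = 135.8, max(29.19, 0) = 29.19, max(-25.94, 0) = 0
Node u (S = 152.2): V_u = e^(−0.04)·[0.4154·135.7625 + 0.5846·29.1875] = 70.5829
Node d (S = 78.75): V_d = e^(−0.04)·[0.4154·29.1875 + 0.5846·0.0000] = 11.6503
Node 0 (S = 105): V_0 = e^(−0.04)·[0.4154·70.5829 + 0.5846·11.6503] = 34.7167

$34.72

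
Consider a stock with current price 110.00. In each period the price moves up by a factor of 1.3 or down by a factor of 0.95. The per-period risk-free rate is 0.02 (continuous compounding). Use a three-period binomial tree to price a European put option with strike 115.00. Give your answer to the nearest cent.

9.95

Risk-neutral probability p = (e^0.02 − 0.95)/(1.3 − 0.95) = 0.0702/0.3500 = 0.2006
Terminal stock prices: S_uuu = 241.7, S_uud = 176.6, S_udd = 129.1, S_ddd = 94.31
Terminal payoffs (K − S): max(-126.7, 0) = 0, max(-61.6, 0) = 0, max(-14.06, 0) = 0, max(20.69, 0) = 20.69
Node uu (S = 185.9): V_uu = e^(−0.02)·[0.2006·0.0000 + 0.7994·0.0000] = 0.0000
Node ud (S = 135.8): V_ud = e^(−0.02)·[0.2006·0.0000 + 0.7994·0.0000] = 0.0000
Node dd (S = 99.27): V_dd = e^(−0.02)·[0.2006·0.0000 + 0.7994·20.6888] = 16.2116
Node u (S = 143): V_u = e^(−0.02)·[0.2006·0.0000 + 0.7994·0.0000] = 0.0000
Node d (S = 104.5): V_d = e^(−0.02)·[0.2006·0.0000 + 0.7994·16.2116] = 12.7033
Node 0 (S = 110): V_0 = e^(−0.02)·[0.2006·0.0000 + 0.7994·12.7033] = 9.9543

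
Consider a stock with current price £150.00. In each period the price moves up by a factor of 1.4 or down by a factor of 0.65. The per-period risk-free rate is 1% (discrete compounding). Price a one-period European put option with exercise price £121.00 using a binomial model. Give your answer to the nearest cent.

Risk-neutral probability p = (1 + 0.01 − 0.65)/(1.4 − 0.65) = 0.3600/0.7500 = 0.4800
Terminal stock prices: S_u = 210, S_d = 97.5
Terminal payoffs (K − S): max(-89, 0) = 0, max(23.5, 0) = 23.5
Node 0 (S = 150): V_0 = 1/1.01·[0.4800·0.0000 + 0.5200·23.5000] = 12.0990

£12.10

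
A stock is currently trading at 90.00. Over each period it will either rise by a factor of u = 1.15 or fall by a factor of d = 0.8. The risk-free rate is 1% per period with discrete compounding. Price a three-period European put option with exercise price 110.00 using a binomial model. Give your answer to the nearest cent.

Risk-neutral probability p = (1 + 0.01 − 0.8)/(1.15 − 0.8) = 0.2100/0.3500 = 0.6000
Terminal stock prices: S_uuu = 136.9, S_uud = 95.22, S_udd = 66.24, S_ddd = 46.08
Terminal payoffs (K − S): max(-26.88, 0) = 0, max(14.78, 0) = 14.78, max(43.76, 0) = 43.76, max(63.92, 0) = 63.92
Node uu (S = 119): V_uu = 1/1.01·[0.6000·0.0000 + 0.4000·14.7800] = 5.8535
Node ud (S = 82.8): V_ud = 1/1.01·[0.6000·14.7800 + 0.4000·43.7600] = 26.1109
Node dd (S = 57.6): V_dd = 1/1.01·[0.6000·43.7600 + 0.4000·63.9200] = 51.3109
Node u (S = 103.5): V_u = 1/1.01·[0.6000·5.8535 + 0.4000·26.1109] = 13.8183
Node d (S = 72): V_d = 1/1.01·[0.6000·26.1109 + 0.4000·51.3109] = 35.8326
Node 0 (S = 90): V_0 = 1/1.01·[0.6000·13.8183 + 0.4000·35.8326] = 22.4000

22.40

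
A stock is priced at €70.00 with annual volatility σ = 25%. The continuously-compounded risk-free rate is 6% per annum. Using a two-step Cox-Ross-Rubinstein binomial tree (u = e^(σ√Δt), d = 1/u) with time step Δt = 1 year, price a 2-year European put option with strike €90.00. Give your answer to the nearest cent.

€16.90

CRR parameters: u = e^(σ√Δt) = e^(0.25·√1) = 1.2840, d = 1/u = 0.7788
Per-period rate: rΔt = 0.06·1 = 0.06, so R = e^0.06 = 1.0618
Risk-neutral probability p = (e^0.06 − 0.7788)/(1.2840 − 0.7788) = 0.2830/0.5052 = 0.5602
Terminal stock prices: S_uu = 115.4, S_ud = 70, S_dd = 42.46
Terminal payoffs (K − S): max(-25.41, 0) = 0, max(20, 0) = 20, max(47.54, 0) = 47.54
Node u (S = 89.88): V_u = e^(−0.06)·[0.5602·0.0000 + 0.4398·20.0000] = 8.2834
Node d (S = 54.52): V_d = e^(−0.06)·[0.5602·20.0000 + 0.4398·47.5429] = 30.2428
Node 0 (S = 70): V_0 = e^(−0.06)·[0.5602·8.2834 + 0.4398·30.2428] = 16.8960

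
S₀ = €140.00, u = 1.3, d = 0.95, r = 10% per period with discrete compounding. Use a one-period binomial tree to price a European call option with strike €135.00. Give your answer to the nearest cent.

€18.31

Risk-neutral probability p = (1 + 0.1 − 0.95)/(1.3 − 0.95) = 0.1500/0.3500 = 0.4286
Terminal stock prices: S_u = 182, S_d = 133
Terminal payoffs (S − K): max(47, 0) = 47, max(-2, 0) = 0
Node 0 (S = 140): V_0 = 1/1.1·[0.4286·47.0000 + 0.5714·0.0000] = 18.3117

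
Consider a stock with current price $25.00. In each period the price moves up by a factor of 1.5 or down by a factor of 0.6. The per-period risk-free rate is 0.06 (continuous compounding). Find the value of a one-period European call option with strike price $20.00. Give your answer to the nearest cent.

Risk-neutral probability p = (e^0.06 − 0.6)/(1.5 − 0.6) = 0.4618/0.9000 = 0.5132
Terminal stock prices: S_u = 37.5, S_d = 15
Terminal payoffs (S − K): max(17.5, 0) = 17.5, max(-5, 0) = 0
Node 0 (S = 25): V_0 = e^(−0.06)·[0.5132·17.5000 + 0.4868·0.0000] = 8.4572

$8.46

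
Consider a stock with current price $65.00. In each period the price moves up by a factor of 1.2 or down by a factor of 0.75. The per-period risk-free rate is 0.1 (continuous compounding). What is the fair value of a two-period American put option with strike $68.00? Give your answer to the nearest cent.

Risk-neutral probability p = (e^0.1 − 0.75)/(1.2 − 0.75) = 0.3552/0.4500 = 0.7893
Terminal stock prices: S_uu = 93.6, S_ud = 58.5, S_dd = 36.56
Terminal payoffs (K − S): max(-25.6, 0) = 0, max(9.5, 0) = 9.5, max(31.44, 0) = 31.44
Node u (S = 78): continuation = e^(−0.1)·[0.7893·0.0000 + 0.2107·9.5000] = 1.8114; exercise value = 0.0000 ≤ continuation, so V_u = 1.8114
Node d (S = 48.75): continuation = e^(−0.1)·[0.7893·9.5000 + 0.2107·31.4375] = 12.7789; exercise value = 19.2500 > continuation, so V_d = 19.2500 (exercise)
Node 0 (S = 65): continuation = e^(−0.1)·[0.7893·1.8114 + 0.2107·19.2500] = 4.9642; exercise value = 3.0000 ≤ continuation, so V_0 = 4.9642

$4.96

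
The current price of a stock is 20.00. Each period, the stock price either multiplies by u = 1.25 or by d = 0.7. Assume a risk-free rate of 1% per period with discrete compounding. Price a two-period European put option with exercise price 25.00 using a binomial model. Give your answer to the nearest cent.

Risk-neutral probability p = (1 + 0.01 − 0.7)/(1.25 − 0.7) = 0.3100/0.5500 = 0.5636
Terminal stock prices: S_uu = 31.25, S_ud = 17.5, S_dd = 9.8
Terminal payoffs (K − S): max(-6.25, 0) = 0, max(7.5, 0) = 7.5, max(15.2, 0) = 15.2
Node u (S = 25): V_u = 1/1.01·[0.5636·0.0000 + 0.4364·7.5000] = 3.2403
Node d (S = 14): V_d = 1/1.01·[0.5636·7.5000 + 0.4364·15.2000] = 10.7525
Node 0 (S = 20): V_0 = 1/1.01·[0.5636·3.2403 + 0.4364·10.7525] = 6.4538

6.45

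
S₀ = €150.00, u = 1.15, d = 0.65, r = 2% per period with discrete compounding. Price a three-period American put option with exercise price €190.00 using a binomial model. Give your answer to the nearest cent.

Risk-neutral probability p = (1 + 0.02 − 0.65)/(1.15 − 0.65) = 0.3700/0.5000 = 0.7400
Terminal stock prices: S_uuu = 228.1, S_uud = 128.9, S_udd = 72.88, S_ddd = 41.19
Terminal payoffs (K − S): max(-38.13, 0) = 0, max(61.06, 0) = 61.06, max(117.1, 0) = 117.1, max(148.8, 0) = 148.8
Node uu (S = 198.4): continuation = 1/1.02·[0.7400·0.0000 + 0.2600·61.0563] = 15.5634; exercise value = 0.0000 ≤ continuation, so V_uu = 15.5634
Node ud (S = 112.1): continuation = 1/1.02·[0.7400·61.0563 + 0.2600·117.1187] = 74.1495; exercise value = 77.8750 > continuation, so V_ud = 77.8750 (exercise)
Node dd (S = 63.38): continuation = 1/1.02·[0.7400·117.1187 + 0.2600·148.8063] = 122.8995; exercise value = 126.6250 > continuation, so V_dd = 126.6250 (exercise)
Node u (S = 172.5): continuation = 1/1.02·[0.7400·15.5634 + 0.2600·77.8750] = 31.1416; exercise value = 17.5000 ≤ continuation, so V_u = 31.1416
Node d (S = 97.5): continuation = 1/1.02·[0.7400·77.8750 + 0.2600·126.6250] = 88.7745; exercise value = 92.5000 > continuation, so V_d = 92.5000 (exercise)
Node 0 (S = 150): continuation = 1/1.02·[0.7400·31.1416 + 0.2600·92.5000] = 46.1713; exercise value = 40.0000 ≤ continuation, so V_0 = 46.1713

€46.17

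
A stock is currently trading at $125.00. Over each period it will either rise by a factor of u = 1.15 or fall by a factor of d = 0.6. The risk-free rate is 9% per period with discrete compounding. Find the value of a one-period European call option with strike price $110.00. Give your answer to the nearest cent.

Risk-neutral probability p = (1 + 0.09 − 0.6)/(1.15 − 0.6) = 0.4900/0.5500 = 0.8909
Terminal stock prices: S_u = 143.8, S_d = 75
Terminal payoffs (S − K): max(33.75, 0) = 33.75, max(-35, 0) = 0
Node 0 (S = 125): V_0 = 1/1.09·[0.8909·33.7500 + 0.1091·0.0000] = 27.5855

$27.59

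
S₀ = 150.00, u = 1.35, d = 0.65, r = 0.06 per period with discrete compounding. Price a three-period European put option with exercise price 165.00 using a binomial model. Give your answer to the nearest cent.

27.51

Risk-neutral probability p = (1 + 0.06 − 0.65)/(1.35 − 0.65) = 0.4100/0.7000 = 0.5857
Terminal stock prices: S_uuu = 369.1, S_uud = 177.7, S_udd = 85.56, S_ddd = 41.19
Terminal payoffs (K − S): max(-204.1, 0) = 0, max(-12.69, 0) = 0, max(79.44, 0) = 79.44, max(123.8, 0) = 123.8
Node uu (S = 273.4): V_uu = 1/1.06·[0.5857·0.0000 + 0.4143·0.0000] = 0.0000
Node ud (S = 131.6): V_ud = 1/1.06·[0.5857·0.0000 + 0.4143·79.4437] = 31.0494
Node dd (S = 63.38): V_dd = 1/1.06·[0.5857·79.4437 + 0.4143·123.8063] = 92.2854
Node u (S = 202.5): V_u = 1/1.06·[0.5857·0.0000 + 0.4143·31.0494] = 12.1352
Node d (S = 97.5): V_d = 1/1.06·[0.5857·31.0494 + 0.4143·92.2854] = 53.2251
Node 0 (S = 150): V_0 = 1/1.06·[0.5857·12.1352 + 0.4143·53.2251] = 27.5077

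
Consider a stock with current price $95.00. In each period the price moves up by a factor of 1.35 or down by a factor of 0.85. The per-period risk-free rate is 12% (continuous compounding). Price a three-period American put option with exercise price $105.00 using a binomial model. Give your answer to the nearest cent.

Risk-neutral probability p = (e^0.12 − 0.85)/(1.35 − 0.85) = 0.2775/0.5000 = 0.5550
Terminal stock prices: S_uuu = 233.7, S_uud = 147.2, S_udd = 92.66, S_ddd = 58.34
Terminal payoffs (K − S): max(-128.7, 0) = 0, max(-42.17, 0) = 0, max(12.34, 0) = 12.34, max(46.66, 0) = 46.66
Node uu (S = 173.1): continuation = e^(−0.12)·[0.5550·0.0000 + 0.4450·0.0000] = 0.0000; exercise value = 0.0000 ≤ continuation, so V_uu = 0.0000
Node ud (S = 109): continuation = e^(−0.12)·[0.5550·0.0000 + 0.4450·12.3394] = 4.8702; exercise value = 0.0000 ≤ continuation, so V_ud = 4.8702
Node dd (S = 68.64): continuation = e^(−0.12)·[0.5550·12.3394 + 0.4450·46.6581] = 24.4891; exercise value = 36.3625 > continuation, so V_dd = 36.3625 (exercise)
Node u (S = 128.2): continuation = e^(−0.12)·[0.5550·0.0000 + 0.4450·4.8702] = 1.9222; exercise value = 0.0000 ≤ continuation, so V_u = 1.9222
Node d (S = 80.75): continuation = e^(−0.12)·[0.5550·4.8702 + 0.4450·36.3625] = 16.7490; exercise value = 24.2500 > continuation, so V_d = 24.2500 (exercise)
Node 0 (S = 95): continuation = e^(−0.12)·[0.5550·1.9222 + 0.4450·24.2500] = 10.5173; exercise value = 10.0000 ≤ continuation, so V_0 = 10.5173

$10.52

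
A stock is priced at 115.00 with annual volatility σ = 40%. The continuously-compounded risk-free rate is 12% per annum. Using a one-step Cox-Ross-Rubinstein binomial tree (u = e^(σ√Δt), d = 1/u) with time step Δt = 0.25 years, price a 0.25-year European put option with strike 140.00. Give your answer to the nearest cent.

21.10

CRR parameters: u = e^(σ√Δt) = e^(0.4·√0.25) = 1.2214, d = 1/u = 0.8187
Per-period rate: rΔt = 0.12·0.25 = 0.03, so R = e^0.03 = 1.0305
Risk-neutral probability p = (e^0.03 − 0.8187)/(1.2214 − 0.8187) = 0.2117/0.4027 = 0.5258
Terminal stock prices: S_u = 140.5, S_d = 94.15
Terminal payoffs (K − S): max(-0.4613, 0) = 0, max(45.85, 0) = 45.85
Node 0 (S = 115): V_0 = e^(−0.03)·[0.5258·0.0000 + 0.4742·45.8460] = 21.0978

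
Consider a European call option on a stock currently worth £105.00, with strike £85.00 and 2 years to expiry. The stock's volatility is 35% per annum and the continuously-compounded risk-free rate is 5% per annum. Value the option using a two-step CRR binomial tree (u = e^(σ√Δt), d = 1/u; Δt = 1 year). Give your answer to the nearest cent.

£35.97

CRR parameters: u = e^(σ√Δt) = e^(0.35·√1) = 1.4191, d = 1/u = 0.7047
Per-period rate: rΔt = 0.05·1 = 0.05, so R = e^0.05 = 1.0513
Risk-neutral probability p = (e^0.05 − 0.7047)/(1.4191 − 0.7047) = 0.3466/0.7144 = 0.4852
Terminal stock prices: S_uu = 211.4, S_ud = 105, S_dd = 52.14
Terminal payoffs (S − K): max(126.4, 0) = 126.4, max(20, 0) = 20, max(-32.86, 0) = 0
Node u (S = 149): V_u = e^(−0.05)·[0.4852·126.4440 + 0.5148·20.0000] = 68.1476
Node d (S = 73.99): V_d = e^(−0.05)·[0.4852·20.0000 + 0.5148·0.0000] = 9.2298
Node 0 (S = 105): V_0 = e^(−0.05)·[0.4852·68.1476 + 0.5148·9.2298] = 35.9697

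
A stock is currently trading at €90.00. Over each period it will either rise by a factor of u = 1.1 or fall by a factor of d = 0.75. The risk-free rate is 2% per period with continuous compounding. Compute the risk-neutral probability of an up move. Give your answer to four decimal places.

Risk-neutral probability p = (e^0.02 − 0.75)/(1.1 − 0.75) = 0.2702/0.3500 = 0.7720

p = 0.7720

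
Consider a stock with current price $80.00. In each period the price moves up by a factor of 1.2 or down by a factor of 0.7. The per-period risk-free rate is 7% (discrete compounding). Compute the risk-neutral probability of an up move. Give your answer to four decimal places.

Risk-neutral probability p = (1 + 0.07 − 0.7)/(1.2 − 0.7) = 0.3700/0.5000 = 0.7400

p = 0.7400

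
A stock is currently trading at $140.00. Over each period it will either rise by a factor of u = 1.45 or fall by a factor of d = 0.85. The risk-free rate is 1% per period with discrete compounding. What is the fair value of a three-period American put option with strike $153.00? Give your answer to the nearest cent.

Risk-neutral probability p = (1 + 0.01 − 0.85)/(1.45 − 0.85) = 0.1600/0.6000 = 0.2667
Terminal stock prices: S_uuu = 426.8, S_uud = 250.2, S_udd = 146.7, S_ddd = 85.98
Terminal payoffs (K − S): max(-273.8, 0) = 0, max(-97.2, 0) = 0, max(6.333, 0) = 6.333, max(67.02, 0) = 67.02
Node uu (S = 294.4): continuation = 1/1.01·[0.2667·0.0000 + 0.7333·0.0000] = 0.0000; exercise value = 0.0000 ≤ continuation, so V_uu = 0.0000
Node ud (S = 172.5): continuation = 1/1.01·[0.2667·0.0000 + 0.7333·6.3325] = 4.5979; exercise value = 0.0000 ≤ continuation, so V_ud = 4.5979
Node dd (S = 101.1): continuation = 1/1.01·[0.2667·6.3325 + 0.7333·67.0225] = 50.3351; exercise value = 51.8500 > continuation, so V_dd = 51.8500 (exercise)
Node u (S = 203): continuation = 1/1.01·[0.2667·0.0000 + 0.7333·4.5979] = 3.3384; exercise value = 0.0000 ≤ continuation, so V_u = 3.3384
Node d (S = 119): continuation = 1/1.01·[0.2667·4.5979 + 0.7333·51.8500] = 38.8608; exercise value = 34.0000 ≤ continuation, so V_d = 38.8608
Node 0 (S = 140): continuation = 1/1.01·[0.2667·3.3384 + 0.7333·38.8608] = 29.0972; exercise value = 13.0000 ≤ continuation, so V_0 = 29.0972

$29.10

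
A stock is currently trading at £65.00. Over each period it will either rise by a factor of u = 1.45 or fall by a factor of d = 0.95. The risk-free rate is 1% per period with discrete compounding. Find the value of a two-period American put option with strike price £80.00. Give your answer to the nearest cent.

£16.20

Risk-neutral probability p = (1 + 0.01 − 0.95)/(1.45 − 0.95) = 0.0600/0.5000 = 0.1200
Terminal stock prices: S_uu = 136.7, S_ud = 89.54, S_dd = 58.66
Terminal payoffs (K − S): max(-56.66, 0) = 0, max(-9.537, 0) = 0, max(21.34, 0) = 21.34
Node u (S = 94.25): continuation = 1/1.01·[0.1200·0.0000 + 0.8800·0.0000] = 0.0000; exercise value = 0.0000 ≤ continuation, so V_u = 0.0000
Node d (S = 61.75): continuation = 1/1.01·[0.1200·0.0000 + 0.8800·21.3375] = 18.5911; exercise value = 18.2500 ≤ continuation, so V_d = 18.5911
Node 0 (S = 65): continuation = 1/1.01·[0.1200·0.0000 + 0.8800·18.5911] = 16.1982; exercise value = 15.0000 ≤ continuation, so V_0 = 16.1982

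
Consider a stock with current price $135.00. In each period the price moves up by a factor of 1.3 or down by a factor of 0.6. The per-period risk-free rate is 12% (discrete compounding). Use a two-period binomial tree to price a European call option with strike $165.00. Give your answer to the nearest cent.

$27.78

Risk-neutral probability p = (1 + 0.12 − 0.6)/(1.3 − 0.6) = 0.5200/0.7000 = 0.7429
Terminal stock prices: S_uu = 228.2, S_ud = 105.3, S_dd = 48.6
Terminal payoffs (S − K): max(63.15, 0) = 63.15, max(-59.7, 0) = 0, max(-116.4, 0) = 0
Node u (S = 175.5): V_u = 1/1.12·[0.7429·63.1500 + 0.2571·0.0000] = 41.8852
Node d (S = 81): V_d = 1/1.12·[0.7429·0.0000 + 0.2571·0.0000] = 0.0000
Node 0 (S = 135): V_0 = 1/1.12·[0.7429·41.8852 + 0.2571·0.0000] = 27.7810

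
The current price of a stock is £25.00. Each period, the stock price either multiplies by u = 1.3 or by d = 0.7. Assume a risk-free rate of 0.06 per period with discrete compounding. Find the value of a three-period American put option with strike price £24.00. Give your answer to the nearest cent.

Risk-neutral probability p = (1 + 0.06 − 0.7)/(1.3 − 0.7) = 0.3600/0.6000 = 0.6000
Terminal stock prices: S_uuu = 54.93, S_uud = 29.58, S_udd = 15.92, S_ddd = 8.575
Terminal payoffs (K − S): max(-30.93, 0) = 0, max(-5.575, 0) = 0, max(8.075, 0) = 8.075, max(15.43, 0) = 15.43
Node uu (S = 42.25): continuation = 1/1.06·[0.6000·0.0000 + 0.4000·0.0000] = 0.0000; exercise value = 0.0000 ≤ continuation, so V_uu = 0.0000
Node ud (S = 22.75): continuation = 1/1.06·[0.6000·0.0000 + 0.4000·8.0750] = 3.0472; exercise value = 1.2500 ≤ continuation, so V_ud = 3.0472
Node dd (S = 12.25): continuation = 1/1.06·[0.6000·8.0750 + 0.4000·15.4250] = 10.3915; exercise value = 11.7500 > continuation, so V_dd = 11.7500 (exercise)
Node u (S = 32.5): continuation = 1/1.06·[0.6000·0.0000 + 0.4000·3.0472] = 1.1499; exercise value = 0.0000 ≤ continuation, so V_u = 1.1499
Node d (S = 17.5): continuation = 1/1.06·[0.6000·3.0472 + 0.4000·11.7500] = 6.1588; exercise value = 6.5000 > continuation, so V_d = 6.5000 (exercise)
Node 0 (S = 25): continuation = 1/1.06·[0.6000·1.1499 + 0.4000·6.5000] = 3.1037; exercise value = 0.0000 ≤ continuation, so V_0 = 3.1037

£3.10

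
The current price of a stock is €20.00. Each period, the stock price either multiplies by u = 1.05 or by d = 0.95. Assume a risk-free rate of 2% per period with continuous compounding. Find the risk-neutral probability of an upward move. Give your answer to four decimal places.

p = 0.7020

Risk-neutral probability p = (e^0.02 − 0.95)/(1.05 − 0.95) = 0.0702/0.1000 = 0.7020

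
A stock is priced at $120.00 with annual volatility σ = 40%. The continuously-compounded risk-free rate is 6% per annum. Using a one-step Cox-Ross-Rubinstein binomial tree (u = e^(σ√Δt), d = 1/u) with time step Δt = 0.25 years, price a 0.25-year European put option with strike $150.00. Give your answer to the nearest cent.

$27.77

CRR parameters: u = e^(σ√Δt) = e^(0.4·√0.25) = 1.2214, d = 1/u = 0.8187
Per-period rate: rΔt = 0.06·0.25 = 0.015, so R = e^0.015 = 1.0151
Risk-neutral probability p = (e^0.015 − 0.8187)/(1.2214 − 0.8187) = 0.1964/0.4027 = 0.4877
Terminal stock prices: S_u = 146.6, S_d = 98.25
Terminal payoffs (K − S): max(3.432, 0) = 3.432, max(51.75, 0) = 51.75
Node 0 (S = 120): V_0 = e^(−0.015)·[0.4877·3.4317 + 0.5123·51.7523] = 27.7668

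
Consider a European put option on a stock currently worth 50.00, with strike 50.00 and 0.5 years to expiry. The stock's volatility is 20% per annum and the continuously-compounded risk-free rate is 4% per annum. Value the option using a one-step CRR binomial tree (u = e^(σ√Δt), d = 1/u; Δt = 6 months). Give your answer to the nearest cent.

CRR parameters: u = e^(σ√Δt) = e^(0.2·√0.5) = 1.1519, d = 1/u = 0.8681
Per-period rate: rΔt = 0.04·0.5 = 0.02, so R = e^0.02 = 1.0202
Risk-neutral probability p = (e^0.02 − 0.8681)/(1.1519 − 0.8681) = 0.1521/0.2838 = 0.5359
Terminal stock prices: S_u = 57.6, S_d = 43.41
Terminal payoffs (K − S): max(-7.595, 0) = 0, max(6.594, 0) = 6.594
Node 0 (S = 50): V_0 = e^(−0.02)·[0.5359·0.0000 + 0.4641·6.5938] = 2.9997

3.00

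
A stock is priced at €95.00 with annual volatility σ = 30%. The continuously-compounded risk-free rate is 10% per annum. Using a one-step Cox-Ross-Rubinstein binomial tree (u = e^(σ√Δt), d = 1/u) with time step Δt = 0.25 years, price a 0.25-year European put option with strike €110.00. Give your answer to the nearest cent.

CRR parameters: u = e^(σ√Δt) = e^(0.3·√0.25) = 1.1618, d = 1/u = 0.8607
Per-period rate: rΔt = 0.1·0.25 = 0.025, so R = e^0.025 = 1.0253
Risk-neutral probability p = (e^0.025 − 0.8607)/(1.1618 − 0.8607) = 0.1646/0.3011 = 0.5466
Terminal stock prices: S_u = 110.4, S_d = 81.77
Terminal payoffs (K − S): max(-0.3743, 0) = 0, max(28.23, 0) = 28.23
Node 0 (S = 95): V_0 = e^(−0.025)·[0.5466·0.0000 + 0.4534·28.2327] = 12.4836

€12.48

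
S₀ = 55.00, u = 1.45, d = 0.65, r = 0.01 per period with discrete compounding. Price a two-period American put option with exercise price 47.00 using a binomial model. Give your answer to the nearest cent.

7.05

Risk-neutral probability p = (1 + 0.01 − 0.65)/(1.45 − 0.65) = 0.3600/0.8000 = 0.4500
Terminal stock prices: S_uu = 115.6, S_ud = 51.84, S_dd = 23.24
Terminal payoffs (K − S): max(-68.64, 0) = 0, max(-4.837, 0) = 0, max(23.76, 0) = 23.76
Node u (S = 79.75): continuation = 1/1.01·[0.4500·0.0000 + 0.5500·0.0000] = 0.0000; exercise value = 0.0000 ≤ continuation, so V_u = 0.0000
Node d (S = 35.75): continuation = 1/1.01·[0.4500·0.0000 + 0.5500·23.7625] = 12.9400; exercise value = 11.2500 ≤ continuation, so V_d = 12.9400
Node 0 (S = 55): continuation = 1/1.01·[0.4500·0.0000 + 0.5500·12.9400] = 7.0465; exercise value = 0.0000 ≤ continuation, so V_0 = 7.0465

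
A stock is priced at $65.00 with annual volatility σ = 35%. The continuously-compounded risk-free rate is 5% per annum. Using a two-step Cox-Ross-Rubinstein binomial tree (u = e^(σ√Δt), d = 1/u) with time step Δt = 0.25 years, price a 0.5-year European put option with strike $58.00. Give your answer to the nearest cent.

CRR parameters: u = e^(σ√Δt) = e^(0.35·√0.25) = 1.1912, d = 1/u = 0.8395
Per-period rate: rΔt = 0.05·0.25 = 0.0125, so R = e^0.0125 = 1.0126
Risk-neutral probability p = (e^0.0125 − 0.8395)/(1.1912 − 0.8395) = 0.1731/0.3518 = 0.4921
Terminal stock prices: S_uu = 92.24, S_ud = 65, S_dd = 45.8
Terminal payoffs (K − S): max(-34.24, 0) = 0, max(-7, 0) = 0, max(12.2, 0) = 12.2
Node u (S = 77.43): V_u = e^(−0.0125)·[0.4921·0.0000 + 0.5079·0.0000] = 0.0000
Node d (S = 54.56): V_d = e^(−0.0125)·[0.4921·0.0000 + 0.5079·12.1953] = 6.1168
Node 0 (S = 65): V_0 = e^(−0.0125)·[0.4921·0.0000 + 0.5079·6.1168] = 3.0680

$3.07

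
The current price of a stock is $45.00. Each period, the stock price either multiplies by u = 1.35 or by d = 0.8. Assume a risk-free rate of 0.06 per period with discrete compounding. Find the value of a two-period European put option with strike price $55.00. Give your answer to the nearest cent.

$9.32

Risk-neutral probability p = (1 + 0.06 − 0.8)/(1.35 − 0.8) = 0.2600/0.5500 = 0.4727
Terminal stock prices: S_uu = 82.01, S_ud = 48.6, S_dd = 28.8
Terminal payoffs (K − S): max(-27.01, 0) = 0, max(6.4, 0) = 6.4, max(26.2, 0) = 26.2
Node u (S = 60.75): V_u = 1/1.06·[0.4727·0.0000 + 0.5273·6.4000] = 3.1835
Node d (S = 36): V_d = 1/1.06·[0.4727·6.4000 + 0.5273·26.2000] = 15.8868
Node 0 (S = 45): V_0 = 1/1.06·[0.4727·3.1835 + 0.5273·15.8868] = 9.3223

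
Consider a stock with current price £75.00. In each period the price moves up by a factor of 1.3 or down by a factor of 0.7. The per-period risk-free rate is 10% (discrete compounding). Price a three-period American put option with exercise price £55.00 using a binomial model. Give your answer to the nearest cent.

£2.48

Risk-neutral probability p = (1 + 0.1 − 0.7)/(1.3 − 0.7) = 0.4000/0.6000 = 0.6667
Terminal stock prices: S_uuu = 164.8, S_uud = 88.73, S_udd = 47.77, S_ddd = 25.72
Terminal payoffs (K − S): max(-109.8, 0) = 0, max(-33.73, 0) = 0, max(7.225, 0) = 7.225, max(29.28, 0) = 29.28
Node uu (S = 126.8): continuation = 1/1.1·[0.6667·0.0000 + 0.3333·0.0000] = 0.0000; exercise value = 0.0000 ≤ continuation, so V_uu = 0.0000
Node ud (S = 68.25): continuation = 1/1.1·[0.6667·0.0000 + 0.3333·7.2250] = 2.1894; exercise value = 0.0000 ≤ continuation, so V_ud = 2.1894
Node dd (S = 36.75): continuation = 1/1.1·[0.6667·7.2250 + 0.3333·29.2750] = 13.2500; exercise value = 18.2500 > continuation, so V_dd = 18.2500 (exercise)
Node u (S = 97.5): continuation = 1/1.1·[0.6667·0.0000 + 0.3333·2.1894] = 0.6635; exercise value = 0.0000 ≤ continuation, so V_u = 0.6635
Node d (S = 52.5): continuation = 1/1.1·[0.6667·2.1894 + 0.3333·18.2500] = 6.8572; exercise value = 2.5000 ≤ continuation, so V_d = 6.8572
Node 0 (S = 75): continuation = 1/1.1·[0.6667·0.6635 + 0.3333·6.8572] = 2.4800; exercise value = 0.0000 ≤ continuation, so V_0 = 2.4800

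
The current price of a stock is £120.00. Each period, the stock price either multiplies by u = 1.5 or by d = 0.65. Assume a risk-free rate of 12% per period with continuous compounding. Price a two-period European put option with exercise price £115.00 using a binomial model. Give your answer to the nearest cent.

Risk-neutral probability p = (e^0.12 − 0.65)/(1.5 − 0.65) = 0.4775/0.8500 = 0.5618
Terminal stock prices: S_uu = 270, S_ud = 117, S_dd = 50.7
Terminal payoffs (K − S): max(-155, 0) = 0, max(-2, 0) = 0, max(64.3, 0) = 64.3
Node u (S = 180): V_u = e^(−0.12)·[0.5618·0.0000 + 0.4382·0.0000] = 0.0000
Node d (S = 78): V_d = e^(−0.12)·[0.5618·0.0000 + 0.4382·64.3000] = 24.9923
Node 0 (S = 120): V_0 = e^(−0.12)·[0.5618·0.0000 + 0.4382·24.9923] = 9.7141

£9.71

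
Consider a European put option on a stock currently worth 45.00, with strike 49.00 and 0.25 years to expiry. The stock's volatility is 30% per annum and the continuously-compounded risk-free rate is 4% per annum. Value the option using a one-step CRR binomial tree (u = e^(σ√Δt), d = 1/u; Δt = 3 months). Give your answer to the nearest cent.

5.12

CRR parameters: u = e^(σ√Δt) = e^(0.3·√0.25) = 1.1618, d = 1/u = 0.8607
Per-period rate: rΔt = 0.04·0.25 = 0.01, so R = e^0.01 = 1.0101
Risk-neutral probability p = (e^0.01 − 0.8607)/(1.1618 − 0.8607) = 0.1493/0.3011 = 0.4959
Terminal stock prices: S_u = 52.28, S_d = 38.73
Terminal payoffs (K − S): max(-3.283, 0) = 0, max(10.27, 0) = 10.27
Node 0 (S = 45): V_0 = e^(−0.01)·[0.4959·0.0000 + 0.5041·10.2681] = 5.1242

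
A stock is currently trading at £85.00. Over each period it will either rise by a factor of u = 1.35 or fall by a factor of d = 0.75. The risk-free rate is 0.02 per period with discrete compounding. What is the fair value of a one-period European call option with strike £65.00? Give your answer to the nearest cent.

£21.95

Risk-neutral probability p = (1 + 0.02 − 0.75)/(1.35 − 0.75) = 0.2700/0.6000 = 0.4500
Terminal stock prices: S_u = 114.8, S_d = 63.75
Terminal payoffs (S − K): max(49.75, 0) = 49.75, max(-1.25, 0) = 0
Node 0 (S = 85): V_0 = 1/1.02·[0.4500·49.7500 + 0.5500·0.0000] = 21.9485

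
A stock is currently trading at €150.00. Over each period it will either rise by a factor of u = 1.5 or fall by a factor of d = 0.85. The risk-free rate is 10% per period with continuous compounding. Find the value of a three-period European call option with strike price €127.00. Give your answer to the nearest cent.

€61.71

Risk-neutral probability p = (e^0.1 − 0.85)/(1.5 − 0.85) = 0.2552/0.6500 = 0.3926
Terminal stock prices: S_uuu = 506.2, S_uud = 286.9, S_udd = 162.6, S_ddd = 92.12
Terminal payoffs (S − K): max(379.2, 0) = 379.2, max(159.9, 0) = 159.9, max(35.56, 0) = 35.56, max(-34.88, 0) = 0
Node uu (S = 337.5): V_uu = e^(−0.1)·[0.3926·379.2500 + 0.6074·159.8750] = 222.5856
Node ud (S = 191.2): V_ud = e^(−0.1)·[0.3926·159.8750 + 0.6074·35.5625] = 76.3356
Node dd (S = 108.4): V_dd = e^(−0.1)·[0.3926·35.5625 + 0.6074·0.0000] = 12.6322
Node u (S = 225): V_u = e^(−0.1)·[0.3926·222.5856 + 0.6074·76.3356] = 121.0212
Node d (S = 127.5): V_d = e^(−0.1)·[0.3926·76.3356 + 0.6074·12.6322] = 34.0584
Node 0 (S = 150): V_0 = e^(−0.1)·[0.3926·121.0212 + 0.6074·34.0584] = 61.7076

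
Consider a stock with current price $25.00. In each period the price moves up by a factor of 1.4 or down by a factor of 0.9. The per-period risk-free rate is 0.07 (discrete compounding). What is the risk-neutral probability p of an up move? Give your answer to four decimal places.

Risk-neutral probability p = (1 + 0.07 − 0.9)/(1.4 − 0.9) = 0.1700/0.5000 = 0.3400

p = 0.3400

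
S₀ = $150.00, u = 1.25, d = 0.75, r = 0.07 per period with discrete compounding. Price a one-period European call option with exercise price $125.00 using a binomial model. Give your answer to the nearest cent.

$37.38

Risk-neutral probability p = (1 + 0.07 − 0.75)/(1.25 − 0.75) = 0.3200/0.5000 = 0.6400
Terminal stock prices: S_u = 187.5, S_d = 112.5
Terminal payoffs (S − K): max(62.5, 0) = 62.5, max(-12.5, 0) = 0
Node 0 (S = 150): V_0 = 1/1.07·[0.6400·62.5000 + 0.3600·0.0000] = 37.3832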